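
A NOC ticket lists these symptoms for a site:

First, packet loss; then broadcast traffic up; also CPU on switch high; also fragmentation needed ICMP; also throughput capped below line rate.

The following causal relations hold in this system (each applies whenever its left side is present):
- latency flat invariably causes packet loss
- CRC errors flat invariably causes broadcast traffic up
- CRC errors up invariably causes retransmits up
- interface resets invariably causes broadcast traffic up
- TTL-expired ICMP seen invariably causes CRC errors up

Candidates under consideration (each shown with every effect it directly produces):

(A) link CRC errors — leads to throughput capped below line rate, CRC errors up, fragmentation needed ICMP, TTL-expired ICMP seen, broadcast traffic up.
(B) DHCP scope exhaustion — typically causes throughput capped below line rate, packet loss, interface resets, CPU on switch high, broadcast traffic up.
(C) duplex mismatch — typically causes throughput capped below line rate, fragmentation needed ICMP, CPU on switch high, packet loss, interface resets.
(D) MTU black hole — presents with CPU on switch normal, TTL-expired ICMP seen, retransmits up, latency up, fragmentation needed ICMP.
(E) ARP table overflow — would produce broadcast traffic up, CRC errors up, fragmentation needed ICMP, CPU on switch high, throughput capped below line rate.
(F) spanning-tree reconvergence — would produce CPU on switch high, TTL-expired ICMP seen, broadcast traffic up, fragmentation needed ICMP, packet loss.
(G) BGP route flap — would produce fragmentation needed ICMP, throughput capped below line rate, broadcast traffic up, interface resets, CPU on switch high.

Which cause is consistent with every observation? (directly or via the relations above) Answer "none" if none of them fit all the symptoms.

C

For each candidate, compare predicted effects to what was observed:
(A) link CRC errors — does not account for packet loss, CPU on switch high
(B) DHCP scope exhaustion — packet loss ✓; broadcast traffic up ✓; CPU on switch high ✓; fragmentation needed ICMP ✗; throughput capped below line rate ✓
(C) duplex mismatch — packet loss ✓; broadcast traffic up ✓ (by interface resets → broadcast traffic up); CPU on switch high ✓; fragmentation needed ICMP ✓; throughput capped below line rate ✓
(D) MTU black hole — packet loss ✗; broadcast traffic up ✗; CPU on switch high ✗; fragmentation needed ICMP ✓; throughput capped below line rate ✗
(E) ARP table overflow — packet loss ✗; broadcast traffic up ✓; CPU on switch high ✓; fragmentation needed ICMP ✓; throughput capped below line rate ✓
(F) spanning-tree reconvergence — packet loss ✓; broadcast traffic up ✓; CPU on switch high ✓; fragmentation needed ICMP ✓; throughput capped below line rate ✗
(G) BGP route flap — packet loss ✗; broadcast traffic up ✓; CPU on switch high ✓; fragmentation needed ICMP ✓; throughput capped below line rate ✓
Only (C) is consistent with every observation.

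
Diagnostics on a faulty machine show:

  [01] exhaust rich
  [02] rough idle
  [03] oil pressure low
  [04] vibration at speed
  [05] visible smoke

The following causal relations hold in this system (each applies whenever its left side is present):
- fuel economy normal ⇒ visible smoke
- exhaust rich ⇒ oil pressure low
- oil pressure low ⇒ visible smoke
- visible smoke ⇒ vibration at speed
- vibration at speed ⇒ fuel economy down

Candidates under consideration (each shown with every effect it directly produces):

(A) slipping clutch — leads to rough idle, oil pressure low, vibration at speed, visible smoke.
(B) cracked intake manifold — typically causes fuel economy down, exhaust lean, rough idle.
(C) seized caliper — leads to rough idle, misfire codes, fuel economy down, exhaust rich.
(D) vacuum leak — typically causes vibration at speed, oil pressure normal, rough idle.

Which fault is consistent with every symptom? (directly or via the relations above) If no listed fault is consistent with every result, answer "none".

C

Per-candidate check:
(A) slipping clutch — does not account for exhaust rich
(B) cracked intake manifold — fails on exhaust rich, oil pressure low, vibration at speed, visible smoke (predicts exhaust lean, not exhaust rich)
(C) seized caliper — exhaust rich ✓; rough idle ✓; oil pressure low ✓ (by exhaust rich → oil pressure low); vibration at speed ✓ (by exhaust rich → oil pressure low → visible smoke → vibration at speed); visible smoke ✓ (by exhaust rich → oil pressure low → visible smoke)
(D) vacuum leak — fails on exhaust rich, oil pressure low, visible smoke (predicts oil pressure normal, not oil pressure low)
Only (C) is consistent with every observation.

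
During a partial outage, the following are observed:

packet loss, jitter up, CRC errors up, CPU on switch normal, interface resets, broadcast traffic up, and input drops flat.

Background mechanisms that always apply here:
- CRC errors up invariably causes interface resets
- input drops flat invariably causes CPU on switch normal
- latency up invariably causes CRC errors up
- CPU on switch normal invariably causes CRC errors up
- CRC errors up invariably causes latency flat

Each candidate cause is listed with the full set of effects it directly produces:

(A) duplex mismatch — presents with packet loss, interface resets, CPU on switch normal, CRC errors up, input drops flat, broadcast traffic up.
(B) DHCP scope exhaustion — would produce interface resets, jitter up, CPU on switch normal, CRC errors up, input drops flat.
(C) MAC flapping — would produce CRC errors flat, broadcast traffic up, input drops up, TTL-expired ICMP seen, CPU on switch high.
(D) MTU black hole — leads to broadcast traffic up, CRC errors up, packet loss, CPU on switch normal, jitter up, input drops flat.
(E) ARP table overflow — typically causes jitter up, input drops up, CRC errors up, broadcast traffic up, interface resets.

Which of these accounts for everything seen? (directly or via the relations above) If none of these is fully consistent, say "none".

D

Testing each hypothesis:
(A) duplex mismatch — does not account for jitter up
(B) DHCP scope exhaustion — packet loss ✗; jitter up ✓; CRC errors up ✓; CPU on switch normal ✓; interface resets ✓; broadcast traffic up ✗; input drops flat ✓
(C) MAC flapping — packet loss ✗; jitter up ✗; CRC errors up ✗; CPU on switch normal ✗; interface resets ✗; broadcast traffic up ✓; input drops flat ✗
(D) MTU black hole — accounts for every observation (interface resets by CRC errors up → interface resets)
(E) ARP table overflow — packet loss ✗; jitter up ✓; CRC errors up ✓; CPU on switch normal ✗; interface resets ✓; broadcast traffic up ✓; input drops flat ✗
(D) is the only candidate with no mismatches.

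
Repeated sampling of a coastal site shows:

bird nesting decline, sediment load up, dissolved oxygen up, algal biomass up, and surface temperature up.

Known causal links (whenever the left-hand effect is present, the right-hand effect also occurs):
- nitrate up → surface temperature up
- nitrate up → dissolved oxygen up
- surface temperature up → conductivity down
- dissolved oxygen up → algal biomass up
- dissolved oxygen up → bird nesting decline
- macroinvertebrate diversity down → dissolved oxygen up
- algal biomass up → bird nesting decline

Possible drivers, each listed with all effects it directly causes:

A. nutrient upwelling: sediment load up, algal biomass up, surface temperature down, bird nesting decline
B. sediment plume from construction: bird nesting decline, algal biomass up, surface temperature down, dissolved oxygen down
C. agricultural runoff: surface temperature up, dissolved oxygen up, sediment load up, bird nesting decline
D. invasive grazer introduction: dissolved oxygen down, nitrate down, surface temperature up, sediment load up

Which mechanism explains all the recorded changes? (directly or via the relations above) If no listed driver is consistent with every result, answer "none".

C

Checking each candidate against the observations:
(A) nutrient upwelling — bird nesting decline yes; sediment load up yes; dissolved oxygen up NO; algal biomass up yes; surface temperature up NO
(B) sediment plume from construction — bird nesting decline yes; sediment load up NO; dissolved oxygen up NO; algal biomass up yes; surface temperature up NO
(C) agricultural runoff — bird nesting decline yes; sediment load up yes; dissolved oxygen up yes; algal biomass up yes (via dissolved oxygen up → algal biomass up); surface temperature up yes
(D) invasive grazer introduction — fails on bird nesting decline, dissolved oxygen up, algal biomass up (predicts dissolved oxygen down, not dissolved oxygen up)
(C) alone accounts for all the evidence.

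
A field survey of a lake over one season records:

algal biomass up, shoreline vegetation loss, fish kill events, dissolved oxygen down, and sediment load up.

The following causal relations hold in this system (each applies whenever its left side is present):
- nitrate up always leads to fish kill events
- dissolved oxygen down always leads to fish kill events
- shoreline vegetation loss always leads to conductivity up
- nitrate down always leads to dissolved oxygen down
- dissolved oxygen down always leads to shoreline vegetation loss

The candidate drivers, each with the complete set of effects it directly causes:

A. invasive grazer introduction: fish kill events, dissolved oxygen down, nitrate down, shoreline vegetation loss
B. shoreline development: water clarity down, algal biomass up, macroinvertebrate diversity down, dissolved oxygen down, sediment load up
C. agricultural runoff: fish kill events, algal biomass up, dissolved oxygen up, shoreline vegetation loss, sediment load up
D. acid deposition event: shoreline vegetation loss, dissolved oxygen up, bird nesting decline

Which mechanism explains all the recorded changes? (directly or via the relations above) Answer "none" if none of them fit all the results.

For each candidate, compare predicted effects to what was observed:
(A) invasive grazer introduction — does not account for algal biomass up, sediment load up
(B) shoreline development — accounts for every observation (shoreline vegetation loss through dissolved oxygen down → shoreline vegetation loss)
(C) agricultural runoff — algal biomass up +; shoreline vegetation loss +; fish kill events +; dissolved oxygen down -; sediment load up +
(D) acid deposition event — fails on algal biomass up, fish kill events, dissolved oxygen down, sediment load up (predicts dissolved oxygen up, not dissolved oxygen down)
(B) is the only candidate with no mismatches.

B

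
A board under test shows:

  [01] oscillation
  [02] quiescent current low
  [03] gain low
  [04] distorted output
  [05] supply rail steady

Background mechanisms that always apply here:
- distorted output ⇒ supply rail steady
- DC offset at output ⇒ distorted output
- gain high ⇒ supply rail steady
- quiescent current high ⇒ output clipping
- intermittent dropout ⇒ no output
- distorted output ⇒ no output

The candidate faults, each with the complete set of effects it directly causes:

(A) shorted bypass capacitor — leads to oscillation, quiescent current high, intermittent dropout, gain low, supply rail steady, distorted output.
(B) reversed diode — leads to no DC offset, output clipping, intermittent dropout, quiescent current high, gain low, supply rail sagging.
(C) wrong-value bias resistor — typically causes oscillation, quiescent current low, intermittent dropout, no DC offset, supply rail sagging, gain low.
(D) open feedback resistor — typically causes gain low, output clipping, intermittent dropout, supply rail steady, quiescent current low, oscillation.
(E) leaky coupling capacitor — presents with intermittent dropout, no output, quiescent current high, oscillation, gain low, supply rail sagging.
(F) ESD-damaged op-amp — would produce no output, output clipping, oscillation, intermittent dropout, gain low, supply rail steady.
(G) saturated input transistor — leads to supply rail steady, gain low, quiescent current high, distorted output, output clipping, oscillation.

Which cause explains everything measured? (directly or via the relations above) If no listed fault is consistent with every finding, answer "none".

none

Per-candidate check:
(A) shorted bypass capacitor — fails on quiescent current low (predicts quiescent current high, not quiescent current low)
(B) reversed diode — fails on oscillation, quiescent current low, distorted output, supply rail steady (predicts quiescent current high, not quiescent current low; predicts supply rail sagging, not supply rail steady)
(C) wrong-value bias resistor — fails on distorted output, supply rail steady (predicts supply rail sagging, not supply rail steady)
(D) open feedback resistor — does not account for distorted output
(E) leaky coupling capacitor — oscillation match; quiescent current low miss; gain low match; distorted output miss; supply rail steady miss
(F) ESD-damaged op-amp — does not account for quiescent current low, distorted output
(G) saturated input transistor — oscillation match; quiescent current low miss; gain low match; distorted output match; supply rail steady match
Every candidate fails on at least one observation.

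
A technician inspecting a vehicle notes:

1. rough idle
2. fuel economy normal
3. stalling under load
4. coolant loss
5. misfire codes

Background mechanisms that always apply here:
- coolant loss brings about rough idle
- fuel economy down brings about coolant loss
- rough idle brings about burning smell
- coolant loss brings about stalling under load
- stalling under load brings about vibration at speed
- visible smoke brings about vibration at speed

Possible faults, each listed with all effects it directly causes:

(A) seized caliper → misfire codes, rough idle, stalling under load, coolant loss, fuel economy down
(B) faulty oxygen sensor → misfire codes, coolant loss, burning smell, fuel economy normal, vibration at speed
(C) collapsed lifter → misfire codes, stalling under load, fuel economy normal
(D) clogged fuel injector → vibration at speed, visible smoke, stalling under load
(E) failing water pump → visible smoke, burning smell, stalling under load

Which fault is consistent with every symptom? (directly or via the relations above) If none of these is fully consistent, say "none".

B

Per-candidate check:
(A) seized caliper — rough idle ✓; fuel economy normal ✗; stalling under load ✓; coolant loss ✓; misfire codes ✓
(B) faulty oxygen sensor — rough idle ✓ (via coolant loss → rough idle); fuel economy normal ✓; stalling under load ✓ (via coolant loss → stalling under load); coolant loss ✓; misfire codes ✓
(C) collapsed lifter — does not account for rough idle, coolant loss
(D) clogged fuel injector — does not account for rough idle, fuel economy normal, coolant loss, misfire codes
(E) failing water pump — rough idle ✗; fuel economy normal ✗; stalling under load ✓; coolant loss ✗; misfire codes ✗
(B) is the only candidate with no mismatches.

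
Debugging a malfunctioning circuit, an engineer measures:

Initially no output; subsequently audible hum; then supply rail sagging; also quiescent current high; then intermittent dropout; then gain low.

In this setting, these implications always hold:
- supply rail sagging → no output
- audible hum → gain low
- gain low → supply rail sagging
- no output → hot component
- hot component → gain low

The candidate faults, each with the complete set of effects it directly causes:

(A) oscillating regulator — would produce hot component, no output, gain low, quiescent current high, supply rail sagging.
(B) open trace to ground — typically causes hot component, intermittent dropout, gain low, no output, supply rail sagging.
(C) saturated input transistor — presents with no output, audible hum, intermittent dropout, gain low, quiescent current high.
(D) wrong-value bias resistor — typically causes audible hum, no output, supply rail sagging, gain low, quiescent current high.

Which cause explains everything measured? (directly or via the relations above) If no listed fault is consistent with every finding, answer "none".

C

For each candidate, compare predicted effects to what was observed:
(A) oscillating regulator — no output yes; audible hum NO; supply rail sagging yes; quiescent current high yes; intermittent dropout NO; gain low yes
(B) open trace to ground — no output yes; audible hum NO; supply rail sagging yes; quiescent current high NO; intermittent dropout yes; gain low yes
(C) saturated input transistor — no output yes; audible hum yes; supply rail sagging yes (through gain low → supply rail sagging); quiescent current high yes; intermittent dropout yes; gain low yes
(D) wrong-value bias resistor — does not account for intermittent dropout
(C) alone accounts for all the evidence.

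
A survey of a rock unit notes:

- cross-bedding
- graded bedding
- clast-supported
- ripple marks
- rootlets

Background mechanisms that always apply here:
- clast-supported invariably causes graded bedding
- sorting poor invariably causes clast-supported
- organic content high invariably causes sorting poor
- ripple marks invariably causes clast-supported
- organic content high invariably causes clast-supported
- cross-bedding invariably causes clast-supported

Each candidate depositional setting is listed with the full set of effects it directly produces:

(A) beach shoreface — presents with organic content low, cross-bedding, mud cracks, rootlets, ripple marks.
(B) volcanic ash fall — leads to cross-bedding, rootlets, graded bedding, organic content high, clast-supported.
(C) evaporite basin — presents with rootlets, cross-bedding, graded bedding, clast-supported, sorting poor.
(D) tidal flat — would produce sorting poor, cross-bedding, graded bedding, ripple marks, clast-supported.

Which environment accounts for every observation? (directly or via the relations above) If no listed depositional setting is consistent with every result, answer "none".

A

For each candidate, compare predicted effects to what was observed:
(A) beach shoreface — cross-bedding ✓; graded bedding ✓ (through ripple marks → clast-supported → graded bedding); clast-supported ✓ (through ripple marks → clast-supported); ripple marks ✓; rootlets ✓
(B) volcanic ash fall — does not account for ripple marks
(C) evaporite basin — does not account for ripple marks
(D) tidal flat — does not account for rootlets
Only (A) is consistent with every observation.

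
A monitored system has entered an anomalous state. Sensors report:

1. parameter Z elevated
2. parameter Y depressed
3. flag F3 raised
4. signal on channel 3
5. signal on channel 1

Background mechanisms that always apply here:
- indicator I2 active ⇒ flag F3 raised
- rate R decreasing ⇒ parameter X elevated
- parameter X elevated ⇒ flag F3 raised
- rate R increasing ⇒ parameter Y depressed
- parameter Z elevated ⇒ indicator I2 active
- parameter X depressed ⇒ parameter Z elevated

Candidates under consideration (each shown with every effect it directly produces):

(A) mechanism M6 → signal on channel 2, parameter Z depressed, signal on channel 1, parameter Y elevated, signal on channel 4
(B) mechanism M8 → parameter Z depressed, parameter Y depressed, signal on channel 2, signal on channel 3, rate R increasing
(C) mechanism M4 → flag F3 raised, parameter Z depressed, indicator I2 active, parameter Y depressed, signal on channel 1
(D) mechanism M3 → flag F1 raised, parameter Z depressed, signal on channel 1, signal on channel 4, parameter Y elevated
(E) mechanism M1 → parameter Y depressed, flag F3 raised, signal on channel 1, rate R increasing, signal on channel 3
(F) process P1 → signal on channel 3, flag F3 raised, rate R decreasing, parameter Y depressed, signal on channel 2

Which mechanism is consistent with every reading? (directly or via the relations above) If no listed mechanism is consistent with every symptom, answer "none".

none

Checking each candidate against the observations:
(A) mechanism M6 — fails on parameter Z elevated, parameter Y depressed, flag F3 raised, signal on channel 3 (predicts parameter Z depressed, not parameter Z elevated; predicts parameter Y elevated, not parameter Y depressed)
(B) mechanism M8 — parameter Z elevated NO; parameter Y depressed yes; flag F3 raised NO; signal on channel 3 yes; signal on channel 1 NO
(C) mechanism M4 — parameter Z elevated NO; parameter Y depressed yes; flag F3 raised yes; signal on channel 3 NO; signal on channel 1 yes
(D) mechanism M3 — parameter Z elevated NO; parameter Y depressed NO; flag F3 raised NO; signal on channel 3 NO; signal on channel 1 yes
(E) mechanism M1 — parameter Z elevated NO; parameter Y depressed yes; flag F3 raised yes; signal on channel 3 yes; signal on channel 1 yes
(F) process P1 — parameter Z elevated NO; parameter Y depressed yes; flag F3 raised yes; signal on channel 3 yes; signal on channel 1 NO
None of the listed candidates fits everything.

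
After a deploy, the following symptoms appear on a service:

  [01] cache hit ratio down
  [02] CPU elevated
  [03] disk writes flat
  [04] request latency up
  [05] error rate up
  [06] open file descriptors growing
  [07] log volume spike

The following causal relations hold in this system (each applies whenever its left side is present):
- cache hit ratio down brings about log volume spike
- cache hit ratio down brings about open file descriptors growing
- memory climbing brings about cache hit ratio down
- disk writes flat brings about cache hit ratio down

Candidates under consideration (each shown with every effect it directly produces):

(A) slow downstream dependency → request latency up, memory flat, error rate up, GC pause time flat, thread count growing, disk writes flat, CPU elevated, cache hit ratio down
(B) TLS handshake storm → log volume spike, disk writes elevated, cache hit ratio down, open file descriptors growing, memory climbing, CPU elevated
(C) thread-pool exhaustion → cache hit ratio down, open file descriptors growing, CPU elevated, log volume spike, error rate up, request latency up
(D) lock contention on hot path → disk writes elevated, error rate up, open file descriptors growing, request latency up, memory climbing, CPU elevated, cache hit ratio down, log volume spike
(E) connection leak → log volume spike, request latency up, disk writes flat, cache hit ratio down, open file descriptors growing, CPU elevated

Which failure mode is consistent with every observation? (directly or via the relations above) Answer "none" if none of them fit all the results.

For each candidate, compare predicted effects to what was observed:
(A) slow downstream dependency — accounts for every observation (open file descriptors growing by cache hit ratio down → open file descriptors growing)
(B) TLS handshake storm — cache hit ratio down +; CPU elevated +; disk writes flat -; request latency up -; error rate up -; open file descriptors growing +; log volume spike +
(C) thread-pool exhaustion — cache hit ratio down +; CPU elevated +; disk writes flat -; request latency up +; error rate up +; open file descriptors growing +; log volume spike +
(D) lock contention on hot path — fails on disk writes flat (predicts disk writes elevated, not disk writes flat)
(E) connection leak — cache hit ratio down +; CPU elevated +; disk writes flat +; request latency up +; error rate up -; open file descriptors growing +; log volume spike +
(A) alone accounts for all the evidence.

A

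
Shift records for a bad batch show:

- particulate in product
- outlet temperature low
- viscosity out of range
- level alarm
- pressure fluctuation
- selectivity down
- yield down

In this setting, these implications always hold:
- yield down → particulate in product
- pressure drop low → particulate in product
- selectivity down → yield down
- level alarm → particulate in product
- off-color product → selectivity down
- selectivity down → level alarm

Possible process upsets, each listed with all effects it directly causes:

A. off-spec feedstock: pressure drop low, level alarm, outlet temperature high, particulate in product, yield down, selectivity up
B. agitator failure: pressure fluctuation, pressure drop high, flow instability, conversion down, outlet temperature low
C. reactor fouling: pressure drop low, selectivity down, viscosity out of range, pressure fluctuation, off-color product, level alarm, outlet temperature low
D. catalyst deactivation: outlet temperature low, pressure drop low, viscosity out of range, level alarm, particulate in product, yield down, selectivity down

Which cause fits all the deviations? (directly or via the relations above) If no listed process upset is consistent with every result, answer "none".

Checking each candidate against the observations:
(A) off-spec feedstock — particulate in product +; outlet temperature low -; viscosity out of range -; level alarm +; pressure fluctuation -; selectivity down -; yield down +
(B) agitator failure — does not account for particulate in product, viscosity out of range, level alarm, selectivity down, yield down
(C) reactor fouling — particulate in product + (through level alarm → particulate in product); outlet temperature low +; viscosity out of range +; level alarm +; pressure fluctuation +; selectivity down +; yield down + (through selectivity down → yield down)
(D) catalyst deactivation — particulate in product +; outlet temperature low +; viscosity out of range +; level alarm +; pressure fluctuation -; selectivity down +; yield down +
(C) is the only candidate with no mismatches.

C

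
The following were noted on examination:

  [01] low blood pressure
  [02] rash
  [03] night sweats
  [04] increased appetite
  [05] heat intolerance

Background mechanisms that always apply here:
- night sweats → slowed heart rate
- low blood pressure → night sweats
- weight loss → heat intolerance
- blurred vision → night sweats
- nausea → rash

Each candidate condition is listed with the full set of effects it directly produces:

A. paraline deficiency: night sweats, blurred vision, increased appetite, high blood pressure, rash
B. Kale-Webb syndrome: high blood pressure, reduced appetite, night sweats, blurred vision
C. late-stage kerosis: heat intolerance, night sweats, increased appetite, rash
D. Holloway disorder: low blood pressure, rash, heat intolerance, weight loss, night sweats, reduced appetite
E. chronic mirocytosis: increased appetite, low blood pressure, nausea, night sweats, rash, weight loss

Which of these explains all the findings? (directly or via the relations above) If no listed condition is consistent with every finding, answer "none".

E

Checking each candidate against the observations:
(A) paraline deficiency — low blood pressure ✗; rash ✓; night sweats ✓; increased appetite ✓; heat intolerance ✗
(B) Kale-Webb syndrome — fails on low blood pressure, rash, increased appetite, heat intolerance (predicts high blood pressure, not low blood pressure; predicts reduced appetite, not increased appetite)
(C) late-stage kerosis — low blood pressure ✗; rash ✓; night sweats ✓; increased appetite ✓; heat intolerance ✓
(D) Holloway disorder — low blood pressure ✓; rash ✓; night sweats ✓; increased appetite ✗; heat intolerance ✓
(E) chronic mirocytosis — low blood pressure ✓; rash ✓; night sweats ✓; increased appetite ✓; heat intolerance ✓ (through weight loss → heat intolerance)
(E) is the only candidate with no mismatches.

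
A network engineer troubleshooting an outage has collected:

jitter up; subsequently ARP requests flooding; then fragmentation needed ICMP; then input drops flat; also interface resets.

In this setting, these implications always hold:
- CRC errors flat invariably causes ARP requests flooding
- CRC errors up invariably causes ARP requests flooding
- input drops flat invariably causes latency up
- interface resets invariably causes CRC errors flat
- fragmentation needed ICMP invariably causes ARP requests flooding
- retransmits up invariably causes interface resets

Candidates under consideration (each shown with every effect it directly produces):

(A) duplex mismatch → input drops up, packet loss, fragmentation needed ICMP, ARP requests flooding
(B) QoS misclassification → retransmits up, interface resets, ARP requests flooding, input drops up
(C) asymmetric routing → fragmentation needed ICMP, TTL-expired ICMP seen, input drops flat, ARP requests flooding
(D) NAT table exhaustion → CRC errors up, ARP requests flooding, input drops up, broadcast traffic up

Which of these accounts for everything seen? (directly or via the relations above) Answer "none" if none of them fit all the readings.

none

Per-candidate check:
(A) duplex mismatch — jitter up -; ARP requests flooding +; fragmentation needed ICMP +; input drops flat -; interface resets -
(B) QoS misclassification — jitter up -; ARP requests flooding +; fragmentation needed ICMP -; input drops flat -; interface resets +
(C) asymmetric routing — jitter up -; ARP requests flooding +; fragmentation needed ICMP +; input drops flat +; interface resets -
(D) NAT table exhaustion — fails on jitter up, fragmentation needed ICMP, input drops flat, interface resets (predicts input drops up, not input drops flat)
No candidate is consistent with all observations.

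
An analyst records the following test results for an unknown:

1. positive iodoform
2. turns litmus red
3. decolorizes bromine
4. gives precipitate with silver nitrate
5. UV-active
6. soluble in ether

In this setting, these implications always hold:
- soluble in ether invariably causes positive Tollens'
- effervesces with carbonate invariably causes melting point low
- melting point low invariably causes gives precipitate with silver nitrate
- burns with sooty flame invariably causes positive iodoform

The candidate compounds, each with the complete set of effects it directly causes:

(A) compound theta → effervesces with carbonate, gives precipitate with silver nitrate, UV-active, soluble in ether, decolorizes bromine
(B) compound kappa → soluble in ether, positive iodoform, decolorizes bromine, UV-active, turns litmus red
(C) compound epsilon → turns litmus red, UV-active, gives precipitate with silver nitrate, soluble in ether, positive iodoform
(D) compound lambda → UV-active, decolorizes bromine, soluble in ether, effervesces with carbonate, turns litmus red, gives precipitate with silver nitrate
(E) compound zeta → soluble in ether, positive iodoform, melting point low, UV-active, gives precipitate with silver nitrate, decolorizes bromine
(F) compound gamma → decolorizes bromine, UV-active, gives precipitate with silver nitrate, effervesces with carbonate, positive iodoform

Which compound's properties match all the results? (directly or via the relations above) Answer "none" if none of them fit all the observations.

Per-candidate check:
(A) compound theta — positive iodoform miss; turns litmus red miss; decolorizes bromine match; gives precipitate with silver nitrate match; UV-active match; soluble in ether match
(B) compound kappa — does not account for gives precipitate with silver nitrate
(C) compound epsilon — positive iodoform match; turns litmus red match; decolorizes bromine miss; gives precipitate with silver nitrate match; UV-active match; soluble in ether match
(D) compound lambda — positive iodoform miss; turns litmus red match; decolorizes bromine match; gives precipitate with silver nitrate match; UV-active match; soluble in ether match
(E) compound zeta — does not account for turns litmus red
(F) compound gamma — positive iodoform match; turns litmus red miss; decolorizes bromine match; gives precipitate with silver nitrate match; UV-active match; soluble in ether miss
Every candidate fails on at least one observation.

none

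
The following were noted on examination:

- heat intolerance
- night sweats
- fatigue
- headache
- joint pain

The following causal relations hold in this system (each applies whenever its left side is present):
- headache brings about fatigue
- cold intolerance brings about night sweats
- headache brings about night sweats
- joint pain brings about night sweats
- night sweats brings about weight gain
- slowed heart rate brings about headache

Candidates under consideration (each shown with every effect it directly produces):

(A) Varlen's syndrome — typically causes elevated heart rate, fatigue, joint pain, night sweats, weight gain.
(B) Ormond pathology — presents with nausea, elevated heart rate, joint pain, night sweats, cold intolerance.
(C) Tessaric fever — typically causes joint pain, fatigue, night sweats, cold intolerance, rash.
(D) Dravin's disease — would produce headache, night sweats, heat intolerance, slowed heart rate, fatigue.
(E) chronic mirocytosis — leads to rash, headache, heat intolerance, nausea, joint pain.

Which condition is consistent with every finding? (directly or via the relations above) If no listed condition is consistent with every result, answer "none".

Per-candidate check:
(A) Varlen's syndrome — heat intolerance NO; night sweats yes; fatigue yes; headache NO; joint pain yes
(B) Ormond pathology — heat intolerance NO; night sweats yes; fatigue NO; headache NO; joint pain yes
(C) Tessaric fever — heat intolerance NO; night sweats yes; fatigue yes; headache NO; joint pain yes
(D) Dravin's disease — does not account for joint pain
(E) chronic mirocytosis — heat intolerance yes; night sweats yes (by joint pain → night sweats); fatigue yes (by headache → fatigue); headache yes; joint pain yes
(E) is the only candidate with no mismatches.

E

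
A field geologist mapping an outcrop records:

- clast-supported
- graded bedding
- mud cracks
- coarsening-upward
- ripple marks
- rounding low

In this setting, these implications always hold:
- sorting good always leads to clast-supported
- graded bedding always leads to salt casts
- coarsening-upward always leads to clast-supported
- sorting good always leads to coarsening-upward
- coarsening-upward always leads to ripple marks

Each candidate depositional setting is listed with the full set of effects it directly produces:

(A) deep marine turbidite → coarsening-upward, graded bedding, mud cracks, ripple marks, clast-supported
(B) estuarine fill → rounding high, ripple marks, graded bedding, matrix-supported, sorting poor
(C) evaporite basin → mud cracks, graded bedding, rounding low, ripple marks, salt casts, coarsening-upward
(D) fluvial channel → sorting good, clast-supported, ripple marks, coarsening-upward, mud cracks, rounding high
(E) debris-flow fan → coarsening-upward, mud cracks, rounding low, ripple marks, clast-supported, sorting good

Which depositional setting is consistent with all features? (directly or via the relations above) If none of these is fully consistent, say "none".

C

Testing each hypothesis:
(A) deep marine turbidite — does not account for rounding low
(B) estuarine fill — clast-supported -; graded bedding +; mud cracks -; coarsening-upward -; ripple marks +; rounding low -
(C) evaporite basin — accounts for every observation (clast-supported via coarsening-upward → clast-supported)
(D) fluvial channel — clast-supported +; graded bedding -; mud cracks +; coarsening-upward +; ripple marks +; rounding low -
(E) debris-flow fan — clast-supported +; graded bedding -; mud cracks +; coarsening-upward +; ripple marks +; rounding low +
Only (C) is consistent with every observation.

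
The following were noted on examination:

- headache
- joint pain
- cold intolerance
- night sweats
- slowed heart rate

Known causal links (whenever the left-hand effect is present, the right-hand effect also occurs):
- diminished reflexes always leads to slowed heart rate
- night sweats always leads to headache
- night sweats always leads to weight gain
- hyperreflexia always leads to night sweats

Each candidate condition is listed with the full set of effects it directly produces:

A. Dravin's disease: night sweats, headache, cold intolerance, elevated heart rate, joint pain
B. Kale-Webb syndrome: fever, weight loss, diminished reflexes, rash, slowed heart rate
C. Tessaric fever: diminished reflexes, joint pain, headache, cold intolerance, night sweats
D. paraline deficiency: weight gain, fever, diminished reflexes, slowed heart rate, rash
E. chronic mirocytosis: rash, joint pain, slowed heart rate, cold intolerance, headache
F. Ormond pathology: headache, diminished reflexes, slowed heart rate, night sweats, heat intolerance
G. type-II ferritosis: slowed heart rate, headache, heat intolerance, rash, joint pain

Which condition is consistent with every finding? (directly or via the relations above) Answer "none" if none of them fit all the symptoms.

Testing each hypothesis:
(A) Dravin's disease — fails on slowed heart rate (predicts elevated heart rate, not slowed heart rate)
(B) Kale-Webb syndrome — headache -; joint pain -; cold intolerance -; night sweats -; slowed heart rate +
(C) Tessaric fever — headache +; joint pain +; cold intolerance +; night sweats +; slowed heart rate + (via diminished reflexes → slowed heart rate)
(D) paraline deficiency — does not account for headache, joint pain, cold intolerance, night sweats
(E) chronic mirocytosis — headache +; joint pain +; cold intolerance +; night sweats -; slowed heart rate +
(F) Ormond pathology — headache +; joint pain -; cold intolerance -; night sweats +; slowed heart rate +
(G) type-II ferritosis — headache +; joint pain +; cold intolerance -; night sweats -; slowed heart rate +
(C) alone accounts for all the evidence.

C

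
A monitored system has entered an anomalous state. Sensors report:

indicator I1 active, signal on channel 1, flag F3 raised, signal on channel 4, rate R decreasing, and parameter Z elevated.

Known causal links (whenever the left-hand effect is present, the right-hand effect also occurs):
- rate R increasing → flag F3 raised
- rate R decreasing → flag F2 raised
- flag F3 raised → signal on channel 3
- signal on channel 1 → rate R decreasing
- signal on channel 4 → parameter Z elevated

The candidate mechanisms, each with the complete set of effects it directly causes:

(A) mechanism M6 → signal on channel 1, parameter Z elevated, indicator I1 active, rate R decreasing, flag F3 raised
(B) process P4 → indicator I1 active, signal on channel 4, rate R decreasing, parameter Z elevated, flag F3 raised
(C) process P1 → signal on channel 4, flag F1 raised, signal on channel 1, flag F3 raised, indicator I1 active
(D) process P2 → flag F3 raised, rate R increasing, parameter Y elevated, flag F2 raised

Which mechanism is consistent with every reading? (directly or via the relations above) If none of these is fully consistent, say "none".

For each candidate, compare predicted effects to what was observed:
(A) mechanism M6 — does not account for signal on channel 4
(B) process P4 — does not account for signal on channel 1
(C) process P1 — indicator I1 active +; signal on channel 1 +; flag F3 raised +; signal on channel 4 +; rate R decreasing + (through signal on channel 1 → rate R decreasing); parameter Z elevated + (through signal on channel 4 → parameter Z elevated)
(D) process P2 — indicator I1 active -; signal on channel 1 -; flag F3 raised +; signal on channel 4 -; rate R decreasing -; parameter Z elevated -
(C) alone accounts for all the evidence.

C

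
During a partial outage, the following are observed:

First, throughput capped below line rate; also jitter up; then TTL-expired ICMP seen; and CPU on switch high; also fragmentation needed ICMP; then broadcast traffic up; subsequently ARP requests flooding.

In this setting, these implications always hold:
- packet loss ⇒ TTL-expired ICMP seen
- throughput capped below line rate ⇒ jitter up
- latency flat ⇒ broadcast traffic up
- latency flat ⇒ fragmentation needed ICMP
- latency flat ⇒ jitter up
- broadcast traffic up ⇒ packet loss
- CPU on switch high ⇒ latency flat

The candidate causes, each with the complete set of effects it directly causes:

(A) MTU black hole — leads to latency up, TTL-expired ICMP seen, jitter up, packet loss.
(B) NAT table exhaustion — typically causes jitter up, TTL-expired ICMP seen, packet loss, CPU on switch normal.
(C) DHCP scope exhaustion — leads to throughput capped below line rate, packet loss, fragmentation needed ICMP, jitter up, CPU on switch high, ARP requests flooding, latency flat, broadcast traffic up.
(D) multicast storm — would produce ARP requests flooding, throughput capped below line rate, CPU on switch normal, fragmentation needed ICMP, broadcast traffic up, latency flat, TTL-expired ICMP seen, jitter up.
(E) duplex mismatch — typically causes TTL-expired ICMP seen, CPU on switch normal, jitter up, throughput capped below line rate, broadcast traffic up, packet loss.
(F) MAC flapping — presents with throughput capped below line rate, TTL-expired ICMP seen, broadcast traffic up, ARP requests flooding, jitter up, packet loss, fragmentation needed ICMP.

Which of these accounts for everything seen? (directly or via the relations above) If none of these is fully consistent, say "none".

For each candidate, compare predicted effects to what was observed:
(A) MTU black hole — does not account for throughput capped below line rate, CPU on switch high, fragmentation needed ICMP, broadcast traffic up, ARP requests flooding
(B) NAT table exhaustion — fails on throughput capped below line rate, CPU on switch high, fragmentation needed ICMP, broadcast traffic up, ARP requests flooding (predicts CPU on switch normal, not CPU on switch high)
(C) DHCP scope exhaustion — accounts for every observation (TTL-expired ICMP seen via packet loss → TTL-expired ICMP seen)
(D) multicast storm — fails on CPU on switch high (predicts CPU on switch normal, not CPU on switch high)
(E) duplex mismatch — fails on CPU on switch high, fragmentation needed ICMP, ARP requests flooding (predicts CPU on switch normal, not CPU on switch high)
(F) MAC flapping — throughput capped below line rate yes; jitter up yes; TTL-expired ICMP seen yes; CPU on switch high NO; fragmentation needed ICMP yes; broadcast traffic up yes; ARP requests flooding yes
(C) alone accounts for all the evidence.

C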